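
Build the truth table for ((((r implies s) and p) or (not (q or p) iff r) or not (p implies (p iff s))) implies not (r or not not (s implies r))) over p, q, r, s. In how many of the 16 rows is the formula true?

p | q | r | s || φ
0 | 0 | 0 | 0 || 1
0 | 0 | 0 | 1 || 1
0 | 0 | 1 | 0 || 0
0 | 0 | 1 | 1 || 0
0 | 1 | 0 | 0 || 0
0 | 1 | 0 | 1 || 1
0 | 1 | 1 | 0 || 1
0 | 1 | 1 | 1 || 1
1 | 0 | 0 | 0 || 0
1 | 0 | 0 | 1 || 1
1 | 0 | 1 | 0 || 0
1 | 0 | 1 | 1 || 0
1 | 1 | 0 | 0 || 0
1 | 1 | 0 | 1 || 1
1 | 1 | 1 | 0 || 0
1 | 1 | 1 | 1 || 0
The formula is true on 7 of the 16 rows.

7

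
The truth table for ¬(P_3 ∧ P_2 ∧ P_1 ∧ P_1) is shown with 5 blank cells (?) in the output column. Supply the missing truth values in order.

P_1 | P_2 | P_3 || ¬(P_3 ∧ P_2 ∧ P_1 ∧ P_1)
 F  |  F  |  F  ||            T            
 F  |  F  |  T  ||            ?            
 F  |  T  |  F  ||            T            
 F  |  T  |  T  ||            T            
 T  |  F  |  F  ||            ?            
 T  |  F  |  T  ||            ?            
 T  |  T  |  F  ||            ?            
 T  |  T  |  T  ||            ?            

Row P_1=F, P_2=F, P_3=T: (P_3 ∧ P_2 ∧ P_1 ∧ P_1) = F, so ¬(P_3 ∧ P_2 ∧ P_1 ∧ P_1) = T.
Row P_1=T, P_2=F, P_3=F: (P_3 ∧ P_2 ∧ P_1 ∧ P_1) = F, so ¬(P_3 ∧ P_2 ∧ P_1 ∧ P_1) = T.
Row P_1=T, P_2=F, P_3=T: (P_3 ∧ P_2 ∧ P_1 ∧ P_1) = F, so ¬(P_3 ∧ P_2 ∧ P_1 ∧ P_1) = T.
Row P_1=T, P_2=T, P_3=F: (P_3 ∧ P_2 ∧ P_1 ∧ P_1) = F, so ¬(P_3 ∧ P_2 ∧ P_1 ∧ P_1) = T.
Row P_1=T, P_2=T, P_3=T: (P_3 ∧ P_2 ∧ P_1 ∧ P_1) = T, so ¬(P_3 ∧ P_2 ∧ P_1 ∧ P_1) = F.

T, T, T, T, F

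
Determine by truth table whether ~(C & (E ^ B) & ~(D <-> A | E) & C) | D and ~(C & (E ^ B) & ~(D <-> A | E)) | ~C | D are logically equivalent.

A | B | C | D | E || φ | ψ
T | T | T | T | T || T | T
T | T | T | T | F || T | T
T | T | T | F | T || T | T
T | T | T | F | F || F | F
T | T | F | T | T || T | T
T | T | F | T | F || T | T
T | T | F | F | T || T | T
T | T | F | F | F || T | T
T | F | T | T | T || T | T
T | F | T | T | F || T | T
T | F | T | F | T || F | F
T | F | T | F | F || T | T
T | F | F | T | T || T | T
T | F | F | T | F || T | T
T | F | F | F | T || T | T
T | F | F | F | F || T | T
F | T | T | T | T || T | T
F | T | T | T | F || T | T
F | T | T | F | T || T | T
F | T | T | F | F || T | T
F | T | F | T | T || T | T
F | T | F | T | F || T | T
F | T | F | F | T || T | T
F | T | F | F | F || T | T
F | F | T | T | T || T | T
F | F | T | T | F || T | T
F | F | T | F | T || F | F
F | F | T | F | F || T | T
F | F | F | T | T || T | T
F | F | F | T | F || T | T
F | F | F | F | T || T | T
F | F | F | F | F || T | T
The columns for φ and ψ agree on every row, so they are logically equivalent.

equivalent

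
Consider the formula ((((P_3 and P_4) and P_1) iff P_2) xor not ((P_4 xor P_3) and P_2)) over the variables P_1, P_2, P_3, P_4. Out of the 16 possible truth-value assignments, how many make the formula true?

4

P_1 | P_2 | P_3 | P_4 | (P_3 and P_4) | ((P_3 and P_4) and P_1) | (P_4 xor P_3) | ((P_4 xor P_3) and P_2) | not ((P_4 xor P_3) and P_2) | φ
--- | --- | --- | --- | ------------- | ----------------------- | ------------- | ----------------------- | --------------------------- | -
 T  |  T  |  T  |  T  |       T       |            T            |       F       |            F            |              T              | F
 T  |  T  |  T  |  F  |       F       |            F            |       T       |            T            |              F              | F
 T  |  T  |  F  |  T  |       F       |            F            |       T       |            T            |              F              | F
 T  |  T  |  F  |  F  |       F       |            F            |       F       |            F            |              T              | T
 T  |  F  |  T  |  T  |       T       |            T            |       F       |            F            |              T              | T
 T  |  F  |  T  |  F  |       F       |            F            |       T       |            F            |              T              | F
 T  |  F  |  F  |  T  |       F       |            F            |       T       |            F            |              T              | F
 T  |  F  |  F  |  F  |       F       |            F            |       F       |            F            |              T              | F
 F  |  T  |  T  |  T  |       T       |            F            |       F       |            F            |              T              | T
 F  |  T  |  T  |  F  |       F       |            F            |       T       |            T            |              F              | F
 F  |  T  |  F  |  T  |       F       |            F            |       T       |            T            |              F              | F
 F  |  T  |  F  |  F  |       F       |            F            |       F       |            F            |              T              | T
 F  |  F  |  T  |  T  |       T       |            F            |       F       |            F            |              T              | F
 F  |  F  |  T  |  F  |       F       |            F            |       T       |            F            |              T              | F
 F  |  F  |  F  |  T  |       F       |            F            |       T       |            F            |              T              | F
 F  |  F  |  F  |  F  |       F       |            F            |       F       |            F            |              T              | F
The formula is true on 4 of the 16 rows.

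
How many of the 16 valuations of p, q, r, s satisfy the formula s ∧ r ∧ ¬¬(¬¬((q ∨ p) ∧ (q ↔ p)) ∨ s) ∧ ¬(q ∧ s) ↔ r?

p | q | r | s || (s ∧ r) | (q ∨ p) | (q ↔ p) | ((q ∨ p) ∧ (q ↔ p)) | ¬((q ∨ p) ∧ (q ↔ p)) | ¬¬((q ∨ p) ∧ (q ↔ p)) | (¬¬((q ∨ p) ∧ (q ↔ p)) ∨ s) | ¬(¬¬((q ∨ p) ∧ (q ↔ p)) ∨ s) | (q ∧ s) | ¬(q ∧ s) | φ
T | T | T | T ||    T    |    T    |    T    |          T          |          F           |           T           |              T              |              F               |    T    |    F     | F
T | T | T | F ||    F    |    T    |    T    |          T          |          F           |           T           |              T              |              F               |    F    |    T     | F
T | T | F | T ||    F    |    T    |    T    |          T          |          F           |           T           |              T              |              F               |    T    |    F     | T
T | T | F | F ||    F    |    T    |    T    |          T          |          F           |           T           |              T              |              F               |    F    |    T     | T
T | F | T | T ||    T    |    T    |    F    |          F          |          T           |           F           |              T              |              F               |    F    |    T     | T
T | F | T | F ||    F    |    T    |    F    |          F          |          T           |           F           |              F              |              T               |    F    |    T     | F
T | F | F | T ||    F    |    T    |    F    |          F          |          T           |           F           |              T              |              F               |    F    |    T     | T
T | F | F | F ||    F    |    T    |    F    |          F          |          T           |           F           |              F              |              T               |    F    |    T     | T
F | T | T | T ||    T    |    T    |    F    |          F          |          T           |           F           |              T              |              F               |    T    |    F     | F
F | T | T | F ||    F    |    T    |    F    |          F          |          T           |           F           |              F              |              T               |    F    |    T     | F
F | T | F | T ||    F    |    T    |    F    |          F          |          T           |           F           |              T              |              F               |    T    |    F     | T
F | T | F | F ||    F    |    T    |    F    |          F          |          T           |           F           |              F              |              T               |    F    |    T     | T
F | F | T | T ||    T    |    F    |    T    |          F          |          T           |           F           |              T              |              F               |    F    |    T     | T
F | F | T | F ||    F    |    F    |    T    |          F          |          T           |           F           |              F              |              T               |    F    |    T     | F
F | F | F | T ||    F    |    F    |    T    |          F          |          T           |           F           |              T              |              F               |    F    |    T     | T
F | F | F | F ||    F    |    F    |    T    |          F          |          T           |           F           |              F              |              T               |    F    |    T     | T
The formula is true on 10 of the 16 rows.

10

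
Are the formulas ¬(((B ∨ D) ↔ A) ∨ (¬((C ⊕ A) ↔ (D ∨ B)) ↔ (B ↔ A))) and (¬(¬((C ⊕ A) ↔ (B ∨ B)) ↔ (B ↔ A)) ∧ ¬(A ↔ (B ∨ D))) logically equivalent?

not equivalent

A  B  C  D  |  φ  ψ
T  T  T  T  |  F  F
T  T  T  F  |  F  F
T  T  F  T  |  F  F
T  T  F  F  |  F  F
T  F  T  T  |  F  F
T  F  T  F  |  F  F
T  F  F  T  |  F  F
T  F  F  F  |  T  T
F  T  T  T  |  F  F
F  T  T  F  |  F  F
F  T  F  T  |  T  T
F  T  F  F  |  T  T
F  F  T  T  |  T  F
F  F  T  F  |  F  F
F  F  F  T  |  F  T
F  F  F  F  |  F  F
The columns differ at A=F, B=F, C=T, D=T (φ=T, ψ=F), so they are not equivalent.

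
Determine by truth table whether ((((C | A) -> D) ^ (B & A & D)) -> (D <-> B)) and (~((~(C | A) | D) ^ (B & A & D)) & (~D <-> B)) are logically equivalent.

A  B  C  D  |  φ  ψ
1  1  1  1  |  1  0
1  1  1  0  |  1  1
1  1  0  1  |  1  0
1  1  0  0  |  1  1
1  0  1  1  |  0  0
1  0  1  0  |  1  0
1  0  0  1  |  0  0
1  0  0  0  |  1  0
0  1  1  1  |  1  0
0  1  1  0  |  1  1
0  1  0  1  |  1  0
0  1  0  0  |  0  0
0  0  1  1  |  0  0
0  0  1  0  |  1  0
0  0  0  1  |  0  0
0  0  0  0  |  1  0
The columns differ at A=1, B=1, C=1, D=1 (φ=1, ψ=0), so they are not equivalent.

not equivalent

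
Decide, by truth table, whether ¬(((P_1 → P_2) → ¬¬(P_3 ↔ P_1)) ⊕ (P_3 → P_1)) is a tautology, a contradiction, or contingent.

P_1  P_2  P_3  |  φ
 1    1    1   |  1
 1    1    0   |  0
 1    0    1   |  1
 1    0    0   |  1
 0    1    1   |  1
 0    1    0   |  1
 0    0    1   |  1
 0    0    0   |  1
7 of 8 rows are 1, so the formula is contingent.

contingent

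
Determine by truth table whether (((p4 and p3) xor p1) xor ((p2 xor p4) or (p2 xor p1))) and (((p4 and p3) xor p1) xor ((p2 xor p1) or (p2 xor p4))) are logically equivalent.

p1  p2  p3  p4  |  φ  ψ
T   T   T   T   |  F  F
T   T   T   F   |  F  F
T   T   F   T   |  T  T
T   T   F   F   |  F  F
T   F   T   T   |  T  T
T   F   T   F   |  F  F
T   F   F   T   |  F  F
T   F   F   F   |  F  F
F   T   T   T   |  F  F
F   T   T   F   |  T  T
F   T   F   T   |  T  T
F   T   F   F   |  T  T
F   F   T   T   |  F  F
F   F   T   F   |  F  F
F   F   F   T   |  T  T
F   F   F   F   |  F  F
The columns for φ and ψ agree on every row, so they are logically equivalent.

equivalent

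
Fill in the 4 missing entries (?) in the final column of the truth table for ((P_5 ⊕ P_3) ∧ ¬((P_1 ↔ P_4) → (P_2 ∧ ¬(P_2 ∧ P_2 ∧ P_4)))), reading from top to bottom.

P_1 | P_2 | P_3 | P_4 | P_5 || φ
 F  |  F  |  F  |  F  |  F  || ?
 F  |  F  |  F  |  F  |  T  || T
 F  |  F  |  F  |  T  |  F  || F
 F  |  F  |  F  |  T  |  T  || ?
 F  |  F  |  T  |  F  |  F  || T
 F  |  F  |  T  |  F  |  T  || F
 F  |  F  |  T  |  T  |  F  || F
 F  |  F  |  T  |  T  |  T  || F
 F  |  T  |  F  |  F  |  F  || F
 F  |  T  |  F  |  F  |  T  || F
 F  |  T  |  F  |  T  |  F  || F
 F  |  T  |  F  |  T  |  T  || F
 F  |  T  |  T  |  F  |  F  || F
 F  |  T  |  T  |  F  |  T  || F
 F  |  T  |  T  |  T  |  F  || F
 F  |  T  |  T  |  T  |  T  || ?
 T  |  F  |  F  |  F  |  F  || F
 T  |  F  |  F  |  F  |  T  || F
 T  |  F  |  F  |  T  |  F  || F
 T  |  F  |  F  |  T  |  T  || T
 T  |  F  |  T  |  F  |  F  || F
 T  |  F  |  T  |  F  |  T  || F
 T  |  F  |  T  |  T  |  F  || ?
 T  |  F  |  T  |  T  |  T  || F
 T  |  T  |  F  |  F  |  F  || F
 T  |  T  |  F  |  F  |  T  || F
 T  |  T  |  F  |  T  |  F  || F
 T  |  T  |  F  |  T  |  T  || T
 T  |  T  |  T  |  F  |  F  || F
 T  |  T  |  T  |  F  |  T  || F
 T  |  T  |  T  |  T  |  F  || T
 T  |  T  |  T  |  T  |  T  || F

F, F, F, T

Row P_1=F, P_2=F, P_3=F, P_4=F, P_5=F: (P_5 ⊕ P_3) = F, ¬((P_1 ↔ P_4) → (P_2 ∧ ¬(P_2 ∧ P_2 ∧ P_4))) = T, so the formula = F.
Row P_1=F, P_2=F, P_3=F, P_4=T, P_5=T: (P_5 ⊕ P_3) = T, ¬((P_1 ↔ P_4) → (P_2 ∧ ¬(P_2 ∧ P_2 ∧ P_4))) = F, so the formula = F.
Row P_1=F, P_2=T, P_3=T, P_4=T, P_5=T: (P_5 ⊕ P_3) = F, ¬((P_1 ↔ P_4) → (P_2 ∧ ¬(P_2 ∧ P_2 ∧ P_4))) = F, so the formula = F.
Row P_1=T, P_2=F, P_3=T, P_4=T, P_5=F: (P_5 ⊕ P_3) = T, ¬((P_1 ↔ P_4) → (P_2 ∧ ¬(P_2 ∧ P_2 ∧ P_4))) = T, so the formula = T.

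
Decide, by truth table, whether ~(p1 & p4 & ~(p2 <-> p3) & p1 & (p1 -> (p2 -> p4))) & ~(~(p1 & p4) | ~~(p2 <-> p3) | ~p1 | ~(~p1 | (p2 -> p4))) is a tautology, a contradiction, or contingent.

p1  p2  p3  p4  |  φ
T   T   T   T   |  F
T   T   T   F   |  F
T   T   F   T   |  F
T   T   F   F   |  F
T   F   T   T   |  F
T   F   T   F   |  F
T   F   F   T   |  F
T   F   F   F   |  F
F   T   T   T   |  F
F   T   T   F   |  F
F   T   F   T   |  F
F   T   F   F   |  F
F   F   T   T   |  F
F   F   T   F   |  F
F   F   F   T   |  F
F   F   F   F   |  F
Every row is F, so the formula is a contradiction.

contradiction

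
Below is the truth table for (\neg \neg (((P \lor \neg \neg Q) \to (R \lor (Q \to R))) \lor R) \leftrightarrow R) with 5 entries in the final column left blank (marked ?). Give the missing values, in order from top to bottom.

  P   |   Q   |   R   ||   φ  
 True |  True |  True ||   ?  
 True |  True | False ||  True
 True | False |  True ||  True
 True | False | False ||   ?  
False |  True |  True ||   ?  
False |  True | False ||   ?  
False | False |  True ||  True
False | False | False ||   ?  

Row P=True, Q=True, R=True: \neg \neg (((P \lor \neg \neg Q) \to (R \lor (Q \to R))) \lor R) = True, so the formula = True.
Row P=True, Q=False, R=False: \neg \neg (((P \lor \neg \neg Q) \to (R \lor (Q \to R))) \lor R) = True, so the formula = False.
Row P=False, Q=True, R=True: \neg \neg (((P \lor \neg \neg Q) \to (R \lor (Q \to R))) \lor R) = True, so the formula = True.
Row P=False, Q=True, R=False: \neg \neg (((P \lor \neg \neg Q) \to (R \lor (Q \to R))) \lor R) = False, so the formula = True.
Row P=False, Q=False, R=False: \neg \neg (((P \lor \neg \neg Q) \to (R \lor (Q \to R))) \lor R) = True, so the formula = False.

True, False, True, True, False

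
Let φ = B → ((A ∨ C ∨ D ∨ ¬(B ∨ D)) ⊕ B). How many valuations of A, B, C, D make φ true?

9

A | B | C | D || φ
T | T | T | T || F
T | T | T | F || F
T | T | F | T || F
T | T | F | F || F
T | F | T | T || T
T | F | T | F || T
T | F | F | T || T
T | F | F | F || T
F | T | T | T || F
F | T | T | F || F
F | T | F | T || F
F | T | F | F || T
F | F | T | T || T
F | F | T | F || T
F | F | F | T || T
F | F | F | F || T
The formula is true on 9 of the 16 rows.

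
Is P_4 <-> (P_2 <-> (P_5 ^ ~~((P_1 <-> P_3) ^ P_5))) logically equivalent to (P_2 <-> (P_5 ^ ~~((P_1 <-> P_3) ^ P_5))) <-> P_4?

 P_1  |  P_2  |  P_3  |  P_4  |  P_5  ||   φ   |   ψ  
False | False | False | False | False ||  True |  True
False | False | False | False |  True ||  True |  True
False | False | False |  True | False || False | False
False | False | False |  True |  True || False | False
False | False |  True | False | False || False | False
False | False |  True | False |  True || False | False
False | False |  True |  True | False ||  True |  True
False | False |  True |  True |  True ||  True |  True
False |  True | False | False | False || False | False
False |  True | False | False |  True || False | False
False |  True | False |  True | False ||  True |  True
False |  True | False |  True |  True ||  True |  True
False |  True |  True | False | False ||  True |  True
False |  True |  True | False |  True ||  True |  True
False |  True |  True |  True | False || False | False
False |  True |  True |  True |  True || False | False
 True | False | False | False | False || False | False
 True | False | False | False |  True || False | False
 True | False | False |  True | False ||  True |  True
 True | False | False |  True |  True ||  True |  True
 True | False |  True | False | False ||  True |  True
 True | False |  True | False |  True ||  True |  True
 True | False |  True |  True | False || False | False
 True | False |  True |  True |  True || False | False
 True |  True | False | False | False ||  True |  True
 True |  True | False | False |  True ||  True |  True
 True |  True | False |  True | False || False | False
 True |  True | False |  True |  True || False | False
 True |  True |  True | False | False || False | False
 True |  True |  True | False |  True || False | False
 True |  True |  True |  True | False ||  True |  True
 True |  True |  True |  True |  True ||  True |  True
The columns for φ and ψ agree on every row, so they are logically equivalent.

equivalent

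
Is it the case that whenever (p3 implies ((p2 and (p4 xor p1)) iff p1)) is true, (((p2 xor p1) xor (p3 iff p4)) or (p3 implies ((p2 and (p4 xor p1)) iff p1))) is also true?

yes

p1  p2  p3  p4  |  φ  ψ
T   T   T   T   |  F  T
T   T   T   F   |  T  T
T   T   F   T   |  T  T
T   T   F   F   |  T  T
T   F   T   T   |  F  F
T   F   T   F   |  F  T
T   F   F   T   |  T  T
T   F   F   F   |  T  T
F   T   T   T   |  F  F
F   T   T   F   |  T  T
F   T   F   T   |  T  T
F   T   F   F   |  T  T
F   F   T   T   |  T  T
F   F   T   F   |  T  T
F   F   F   T   |  T  T
F   F   F   F   |  T  T
In every row where φ is true, ψ is also true, so φ ⊨ ψ.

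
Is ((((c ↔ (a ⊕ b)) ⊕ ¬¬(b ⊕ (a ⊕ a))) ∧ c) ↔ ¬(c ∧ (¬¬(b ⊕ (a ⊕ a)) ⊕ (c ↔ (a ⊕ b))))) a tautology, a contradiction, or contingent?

contradiction

a | b | c | φ
- | - | - | -
T | T | T | F
T | T | F | F
T | F | T | F
T | F | F | F
F | T | T | F
F | T | F | F
F | F | T | F
F | F | F | F
Every row is F, so the formula is a contradiction.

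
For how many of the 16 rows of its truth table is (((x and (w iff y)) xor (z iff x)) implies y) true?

12

x  y  z  w  |  (w iff y)  (x and (w iff y))  (z iff x)  φ
T  T  T  T  |      T              T              T      T
T  T  T  F  |      F              F              T      T
T  T  F  T  |      T              T              F      T
T  T  F  F  |      F              F              F      T
T  F  T  T  |      F              F              T      F
T  F  T  F  |      T              T              T      T
T  F  F  T  |      F              F              F      T
T  F  F  F  |      T              T              F      F
F  T  T  T  |      T              F              F      T
F  T  T  F  |      F              F              F      T
F  T  F  T  |      T              F              T      T
F  T  F  F  |      F              F              T      T
F  F  T  T  |      F              F              F      T
F  F  T  F  |      T              F              F      T
F  F  F  T  |      F              F              T      F
F  F  F  F  |      T              F              T      F
The formula is true on 12 of the 16 rows.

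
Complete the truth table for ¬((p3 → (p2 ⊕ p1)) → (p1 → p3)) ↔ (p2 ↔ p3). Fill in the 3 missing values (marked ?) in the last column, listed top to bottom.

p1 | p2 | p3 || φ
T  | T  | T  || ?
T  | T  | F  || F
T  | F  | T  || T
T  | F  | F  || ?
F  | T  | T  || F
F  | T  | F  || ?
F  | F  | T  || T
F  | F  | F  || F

Row p1=T, p2=T, p3=T: ¬((p3 → (p2 ⊕ p1)) → (p1 → p3)) = F, (p2 ↔ p3) = T, so the formula = F.
Row p1=T, p2=F, p3=F: ¬((p3 → (p2 ⊕ p1)) → (p1 → p3)) = T, (p2 ↔ p3) = T, so the formula = T.
Row p1=F, p2=T, p3=F: ¬((p3 → (p2 ⊕ p1)) → (p1 → p3)) = F, (p2 ↔ p3) = F, so the formula = T.

F, T, T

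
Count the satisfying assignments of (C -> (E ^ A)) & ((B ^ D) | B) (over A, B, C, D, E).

18

  A      B      C      D      E       ((C -> (E ^ A)) & ((B ^ D) | B))
False  False  False  False  False                  False              
False  False  False  False   True                  False              
False  False  False   True  False                   True              
False  False  False   True   True                   True              
False  False   True  False  False                  False              
False  False   True  False   True                  False              
False  False   True   True  False                  False              
False  False   True   True   True                   True              
False   True  False  False  False                   True              
False   True  False  False   True                   True              
False   True  False   True  False                   True              
False   True  False   True   True                   True              
False   True   True  False  False                  False              
False   True   True  False   True                   True              
False   True   True   True  False                  False              
False   True   True   True   True                   True              
 True  False  False  False  False                  False              
 True  False  False  False   True                  False              
 True  False  False   True  False                   True              
 True  False  False   True   True                   True              
 True  False   True  False  False                  False              
 True  False   True  False   True                  False              
 True  False   True   True  False                   True              
 True  False   True   True   True                  False              
 True   True  False  False  False                   True              
 True   True  False  False   True                   True              
 True   True  False   True  False                   True              
 True   True  False   True   True                   True              
 True   True   True  False  False                   True              
 True   True   True  False   True                  False              
 True   True   True   True  False                   True              
 True   True   True   True   True                  False              
The formula is true on 18 of the 32 rows.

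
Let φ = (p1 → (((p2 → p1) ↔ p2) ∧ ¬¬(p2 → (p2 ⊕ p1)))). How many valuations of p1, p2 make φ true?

2

p1 | p2 || (p2 → p1) | ((p2 → p1) ↔ p2) | (p2 ⊕ p1) | (p2 → (p2 ⊕ p1)) | ¬(p2 → (p2 ⊕ p1)) | ¬¬(p2 → (p2 ⊕ p1)) | φ
0  | 0  ||     1     |        0         |     0     |        1         |         0         |         1          | 1
0  | 1  ||     0     |        0         |     1     |        1         |         0         |         1          | 1
1  | 0  ||     1     |        0         |     1     |        1         |         0         |         1          | 0
1  | 1  ||     1     |        1         |     0     |        0         |         1         |         0          | 0
The formula is true on 2 of the 4 rows.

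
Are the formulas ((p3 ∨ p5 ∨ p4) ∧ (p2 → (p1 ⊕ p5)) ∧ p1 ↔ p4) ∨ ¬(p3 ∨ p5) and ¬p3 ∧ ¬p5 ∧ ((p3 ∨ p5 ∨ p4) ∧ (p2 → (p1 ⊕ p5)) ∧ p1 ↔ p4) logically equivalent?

not equivalent

  p1     p2     p3     p4     p5   |    φ      ψ  
False  False  False  False  False  |   True   True
False  False  False  False   True  |   True  False
False  False  False   True  False  |   True  False
False  False  False   True   True  |  False  False
False  False   True  False  False  |   True  False
False  False   True  False   True  |   True  False
False  False   True   True  False  |  False  False
False  False   True   True   True  |  False  False
False   True  False  False  False  |   True   True
False   True  False  False   True  |   True  False
False   True  False   True  False  |   True  False
False   True  False   True   True  |  False  False
False   True   True  False  False  |   True  False
False   True   True  False   True  |   True  False
False   True   True   True  False  |  False  False
False   True   True   True   True  |  False  False
 True  False  False  False  False  |   True   True
 True  False  False  False   True  |  False  False
 True  False  False   True  False  |   True   True
 True  False  False   True   True  |   True  False
 True  False   True  False  False  |  False  False
 True  False   True  False   True  |  False  False
 True  False   True   True  False  |   True  False
 True  False   True   True   True  |   True  False
 True   True  False  False  False  |   True   True
 True   True  False  False   True  |   True  False
 True   True  False   True  False  |   True   True
 True   True  False   True   True  |  False  False
 True   True   True  False  False  |  False  False
 True   True   True  False   True  |   True  False
 True   True   True   True  False  |   True  False
 True   True   True   True   True  |  False  False
The columns differ at p1=False, p2=False, p3=False, p4=False, p5=True (φ=True, ψ=False), so they are not equivalent.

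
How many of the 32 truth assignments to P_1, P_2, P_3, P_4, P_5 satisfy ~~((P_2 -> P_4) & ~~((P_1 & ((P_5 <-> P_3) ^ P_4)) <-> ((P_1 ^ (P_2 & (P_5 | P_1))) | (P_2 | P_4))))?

P_1 | P_2 | P_3 | P_4 | P_5 | φ
--- | --- | --- | --- | --- | -
 1  |  1  |  1  |  1  |  1  | 0
 1  |  1  |  1  |  1  |  0  | 1
 1  |  1  |  1  |  0  |  1  | 0
 1  |  1  |  1  |  0  |  0  | 0
 1  |  1  |  0  |  1  |  1  | 1
 1  |  1  |  0  |  1  |  0  | 0
 1  |  1  |  0  |  0  |  1  | 0
 1  |  1  |  0  |  0  |  0  | 0
 1  |  0  |  1  |  1  |  1  | 0
 1  |  0  |  1  |  1  |  0  | 1
 1  |  0  |  1  |  0  |  1  | 1
 1  |  0  |  1  |  0  |  0  | 0
 1  |  0  |  0  |  1  |  1  | 1
 1  |  0  |  0  |  1  |  0  | 0
 1  |  0  |  0  |  0  |  1  | 0
 1  |  0  |  0  |  0  |  0  | 1
 0  |  1  |  1  |  1  |  1  | 0
 0  |  1  |  1  |  1  |  0  | 0
 0  |  1  |  1  |  0  |  1  | 0
 0  |  1  |  1  |  0  |  0  | 0
 0  |  1  |  0  |  1  |  1  | 0
 0  |  1  |  0  |  1  |  0  | 0
 0  |  1  |  0  |  0  |  1  | 0
 0  |  1  |  0  |  0  |  0  | 0
 0  |  0  |  1  |  1  |  1  | 0
 0  |  0  |  1  |  1  |  0  | 0
 0  |  0  |  1  |  0  |  1  | 1
 0  |  0  |  1  |  0  |  0  | 1
 0  |  0  |  0  |  1  |  1  | 0
 0  |  0  |  0  |  1  |  0  | 0
 0  |  0  |  0  |  0  |  1  | 1
 0  |  0  |  0  |  0  |  0  | 1
The formula is true on 10 of the 32 rows.

10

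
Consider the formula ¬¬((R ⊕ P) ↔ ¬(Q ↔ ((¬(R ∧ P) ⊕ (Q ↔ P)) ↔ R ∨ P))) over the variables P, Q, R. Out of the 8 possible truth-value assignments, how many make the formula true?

P  Q  R  |  (R ⊕ P)  (R ∧ P)  ¬(R ∧ P)  (Q ↔ P)  (¬(R ∧ P) ⊕ (Q ↔ P))  (R ∨ P)  φ
F  F  F  |     F        F        T         T              F               F     F
F  F  T  |     T        F        T         T              F               T     F
F  T  F  |     F        F        T         F              T               F     F
F  T  T  |     T        F        T         F              T               T     F
T  F  F  |     T        F        T         F              T               T     T
T  F  T  |     F        T        F         F              F               T     T
T  T  F  |     T        F        T         T              F               T     T
T  T  T  |     F        T        F         T              T               T     T
The formula is true on 4 of the 8 rows.

4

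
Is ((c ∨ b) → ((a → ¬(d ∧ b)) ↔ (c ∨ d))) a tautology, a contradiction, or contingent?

a | b | c | d || φ
T | T | T | T || F
T | T | T | F || T
T | T | F | T || F
T | T | F | F || F
T | F | T | T || T
T | F | T | F || T
T | F | F | T || T
T | F | F | F || T
F | T | T | T || T
F | T | T | F || T
F | T | F | T || T
F | T | F | F || F
F | F | T | T || T
F | F | T | F || T
F | F | F | T || T
F | F | F | F || T
12 of 16 rows are T, so the formula is contingent.

contingent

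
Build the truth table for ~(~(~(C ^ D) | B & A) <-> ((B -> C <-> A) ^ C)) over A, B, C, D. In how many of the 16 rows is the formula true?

A  B  C  D     (C ^ D)  ~(C ^ D)  (B & A)  (~(C ^ D) | (B & A))  ~(~(C ^ D) | (B & A))  (B -> C)  ((B -> C) <-> A)  (((B -> C) <-> A) ^ C)  φ
T  T  T  T        F        T         T              T                      F               T             T                    F             F
T  T  T  F        T        F         T              T                      F               T             T                    F             F
T  T  F  T        T        F         T              T                      F               F             F                    F             F
T  T  F  F        F        T         T              T                      F               F             F                    F             F
T  F  T  T        F        T         F              T                      F               T             T                    F             F
T  F  T  F        T        F         F              F                      T               T             T                    F             T
T  F  F  T        T        F         F              F                      T               T             T                    T             F
T  F  F  F        F        T         F              T                      F               T             T                    T             T
F  T  T  T        F        T         F              T                      F               T             F                    T             T
F  T  T  F        T        F         F              F                      T               T             F                    T             F
F  T  F  T        T        F         F              F                      T               F             T                    T             F
F  T  F  F        F        T         F              T                      F               F             T                    T             T
F  F  T  T        F        T         F              T                      F               T             F                    T             T
F  F  T  F        T        F         F              F                      T               T             F                    T             F
F  F  F  T        T        F         F              F                      T               T             F                    F             T
F  F  F  F        F        T         F              T                      F               T             F                    F             F
The formula is true on 6 of the 16 rows.

6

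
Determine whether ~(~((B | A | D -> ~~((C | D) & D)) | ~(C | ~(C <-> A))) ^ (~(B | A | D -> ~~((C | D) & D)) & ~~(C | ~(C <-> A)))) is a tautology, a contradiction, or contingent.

tautology

A  B  C  D     (B | A | D)  (C | D)  ((C | D) & D)  ~((C | D) & D)  ~~((C | D) & D)  (C <-> A)  ~(C <-> A)  (C | ~(C <-> A))  ~(C | ~(C <-> A))  ~~(C | ~(C <-> A))  φ
F  F  F  F          F          F           F              T                F             T          F              F                  T                  F           T
F  F  F  T          T          T           T              F                T             T          F              F                  T                  F           T
F  F  T  F          F          T           F              T                F             F          T              T                  F                  T           T
F  F  T  T          T          T           T              F                T             F          T              T                  F                  T           T
F  T  F  F          T          F           F              T                F             T          F              F                  T                  F           T
F  T  F  T          T          T           T              F                T             T          F              F                  T                  F           T
F  T  T  F          T          T           F              T                F             F          T              T                  F                  T           T
F  T  T  T          T          T           T              F                T             F          T              T                  F                  T           T
T  F  F  F          T          F           F              T                F             F          T              T                  F                  T           T
T  F  F  T          T          T           T              F                T             F          T              T                  F                  T           T
T  F  T  F          T          T           F              T                F             T          F              T                  F                  T           T
T  F  T  T          T          T           T              F                T             T          F              T                  F                  T           T
T  T  F  F          T          F           F              T                F             F          T              T                  F                  T           T
T  T  F  T          T          T           T              F                T             F          T              T                  F                  T           T
T  T  T  F          T          T           F              T                F             T          F              T                  F                  T           T
T  T  T  T          T          T           T              F                T             T          F              T                  F                  T           T
Every row is T, so the formula is a tautology.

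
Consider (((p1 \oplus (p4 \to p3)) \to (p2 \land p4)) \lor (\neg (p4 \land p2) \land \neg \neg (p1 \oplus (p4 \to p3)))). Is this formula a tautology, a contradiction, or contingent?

p1 | p2 | p3 | p4 | φ
-- | -- | -- | -- | -
0  | 0  | 0  | 0  | 1
0  | 0  | 0  | 1  | 1
0  | 0  | 1  | 0  | 1
0  | 0  | 1  | 1  | 1
0  | 1  | 0  | 0  | 1
0  | 1  | 0  | 1  | 1
0  | 1  | 1  | 0  | 1
0  | 1  | 1  | 1  | 1
1  | 0  | 0  | 0  | 1
1  | 0  | 0  | 1  | 1
1  | 0  | 1  | 0  | 1
1  | 0  | 1  | 1  | 1
1  | 1  | 0  | 0  | 1
1  | 1  | 0  | 1  | 1
1  | 1  | 1  | 0  | 1
1  | 1  | 1  | 1  | 1
Every row is 1, so the formula is a tautology.

tautology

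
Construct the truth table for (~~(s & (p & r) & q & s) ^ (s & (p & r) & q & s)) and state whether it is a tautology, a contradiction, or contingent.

contradiction

p  q  r  s  |  φ
0  0  0  0  |  0
0  0  0  1  |  0
0  0  1  0  |  0
0  0  1  1  |  0
0  1  0  0  |  0
0  1  0  1  |  0
0  1  1  0  |  0
0  1  1  1  |  0
1  0  0  0  |  0
1  0  0  1  |  0
1  0  1  0  |  0
1  0  1  1  |  0
1  1  0  0  |  0
1  1  0  1  |  0
1  1  1  0  |  0
1  1  1  1  |  0
Every row is 0, so the formula is a contradiction.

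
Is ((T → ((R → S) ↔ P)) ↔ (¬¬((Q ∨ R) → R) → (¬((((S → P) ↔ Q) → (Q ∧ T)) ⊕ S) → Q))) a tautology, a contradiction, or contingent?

contingent

P | Q | R | S | T | φ
- | - | - | - | - | -
T | T | T | T | T | T
T | T | T | T | F | T
T | T | T | F | T | F
T | T | T | F | F | T
T | T | F | T | T | T
T | T | F | T | F | T
T | T | F | F | T | T
T | T | F | F | F | T
T | F | T | T | T | F
T | F | T | T | F | F
T | F | T | F | T | F
T | F | T | F | F | T
T | F | F | T | T | F
T | F | F | T | F | F
T | F | F | F | T | T
T | F | F | F | F | T
F | T | T | T | T | F
F | T | T | T | F | T
F | T | T | F | T | T
F | T | T | F | F | T
F | T | F | T | T | F
F | T | F | T | F | T
F | T | F | F | T | F
F | T | F | F | F | T
F | F | T | T | T | F
F | F | T | T | F | T
F | F | T | F | T | T
F | F | T | F | F | T
F | F | F | T | T | F
F | F | F | T | F | T
F | F | F | F | T | F
F | F | F | F | F | T
20 of 32 rows are T, so the formula is contingent.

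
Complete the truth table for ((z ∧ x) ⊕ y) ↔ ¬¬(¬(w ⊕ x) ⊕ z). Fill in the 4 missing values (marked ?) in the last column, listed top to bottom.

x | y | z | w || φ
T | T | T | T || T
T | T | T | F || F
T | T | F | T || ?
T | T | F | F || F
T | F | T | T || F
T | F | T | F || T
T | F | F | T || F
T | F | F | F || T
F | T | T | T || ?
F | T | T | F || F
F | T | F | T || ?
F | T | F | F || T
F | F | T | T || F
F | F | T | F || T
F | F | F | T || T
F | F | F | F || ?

Row x=T, y=T, z=F, w=T: ((z ∧ x) ⊕ y) = T, ¬¬(¬(w ⊕ x) ⊕ z) = T, so the formula = T.
Row x=F, y=T, z=T, w=T: ((z ∧ x) ⊕ y) = T, ¬¬(¬(w ⊕ x) ⊕ z) = T, so the formula = T.
Row x=F, y=T, z=F, w=T: ((z ∧ x) ⊕ y) = T, ¬¬(¬(w ⊕ x) ⊕ z) = F, so the formula = F.
Row x=F, y=F, z=F, w=F: ((z ∧ x) ⊕ y) = F, ¬¬(¬(w ⊕ x) ⊕ z) = T, so the formula = F.

T, T, F, F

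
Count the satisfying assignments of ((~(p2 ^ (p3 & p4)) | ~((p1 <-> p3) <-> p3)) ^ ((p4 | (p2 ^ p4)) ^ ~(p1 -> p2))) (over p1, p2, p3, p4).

6

  p1  |   p2  |   p3  |   p4  ||   φ  
 True |  True |  True |  True || False
 True |  True |  True | False ||  True
 True |  True | False |  True ||  True
 True |  True | False | False ||  True
 True | False |  True |  True || False
 True | False |  True | False || False
 True | False | False |  True ||  True
 True | False | False | False || False
False |  True |  True |  True || False
False |  True |  True | False || False
False |  True | False |  True || False
False |  True | False | False || False
False | False |  True |  True || False
False | False |  True | False ||  True
False | False | False |  True || False
False | False | False | False ||  True
The formula is true on 6 of the 16 rows.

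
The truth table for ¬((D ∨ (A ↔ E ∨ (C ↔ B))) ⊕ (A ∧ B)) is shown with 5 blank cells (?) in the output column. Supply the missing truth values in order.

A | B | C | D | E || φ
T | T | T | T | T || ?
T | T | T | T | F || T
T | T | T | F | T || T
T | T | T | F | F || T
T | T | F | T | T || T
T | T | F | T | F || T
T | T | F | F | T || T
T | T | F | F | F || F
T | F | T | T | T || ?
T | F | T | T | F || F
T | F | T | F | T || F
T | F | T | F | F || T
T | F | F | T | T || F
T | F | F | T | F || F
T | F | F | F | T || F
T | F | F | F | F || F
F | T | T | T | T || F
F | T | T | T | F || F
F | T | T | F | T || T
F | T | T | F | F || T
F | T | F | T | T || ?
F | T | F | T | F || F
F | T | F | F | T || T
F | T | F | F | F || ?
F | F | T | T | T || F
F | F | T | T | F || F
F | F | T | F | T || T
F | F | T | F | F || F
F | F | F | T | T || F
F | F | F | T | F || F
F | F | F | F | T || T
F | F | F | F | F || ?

T, F, F, F, T

Row A=T, B=T, C=T, D=T, E=T: (D ∨ (A ↔ E ∨ (C ↔ B))) = T, (A ∧ B) = T, ((D ∨ (A ↔ E ∨ (C ↔ B))) ⊕ (A ∧ B)) = F, so the formula = T.
Row A=T, B=F, C=T, D=T, E=T: (D ∨ (A ↔ E ∨ (C ↔ B))) = T, (A ∧ B) = F, ((D ∨ (A ↔ E ∨ (C ↔ B))) ⊕ (A ∧ B)) = T, so the formula = F.
Row A=F, B=T, C=F, D=T, E=T: (D ∨ (A ↔ E ∨ (C ↔ B))) = T, (A ∧ B) = F, ((D ∨ (A ↔ E ∨ (C ↔ B))) ⊕ (A ∧ B)) = T, so the formula = F.
Row A=F, B=T, C=F, D=F, E=F: (D ∨ (A ↔ E ∨ (C ↔ B))) = T, (A ∧ B) = F, ((D ∨ (A ↔ E ∨ (C ↔ B))) ⊕ (A ∧ B)) = T, so the formula = F.
Row A=F, B=F, C=F, D=F, E=F: (D ∨ (A ↔ E ∨ (C ↔ B))) = F, (A ∧ B) = F, ((D ∨ (A ↔ E ∨ (C ↔ B))) ⊕ (A ∧ B)) = F, so the formula = T.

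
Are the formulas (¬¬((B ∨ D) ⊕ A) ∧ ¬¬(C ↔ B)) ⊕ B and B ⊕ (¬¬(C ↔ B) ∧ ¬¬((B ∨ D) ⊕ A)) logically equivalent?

A | B | C | D | φ | ψ
- | - | - | - | - | -
T | T | T | T | T | T
T | T | T | F | T | T
T | T | F | T | T | T
T | T | F | F | T | T
T | F | T | T | F | F
T | F | T | F | F | F
T | F | F | T | F | F
T | F | F | F | T | T
F | T | T | T | F | F
F | T | T | F | F | F
F | T | F | T | T | T
F | T | F | F | T | T
F | F | T | T | F | F
F | F | T | F | F | F
F | F | F | T | T | T
F | F | F | F | F | F
The columns for φ and ψ agree on every row, so they are logically equivalent.

equivalent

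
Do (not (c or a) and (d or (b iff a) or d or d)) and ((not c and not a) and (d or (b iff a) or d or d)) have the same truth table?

a | b | c | d || φ | ψ
1 | 1 | 1 | 1 || 0 | 0
1 | 1 | 1 | 0 || 0 | 0
1 | 1 | 0 | 1 || 0 | 0
1 | 1 | 0 | 0 || 0 | 0
1 | 0 | 1 | 1 || 0 | 0
1 | 0 | 1 | 0 || 0 | 0
1 | 0 | 0 | 1 || 0 | 0
1 | 0 | 0 | 0 || 0 | 0
0 | 1 | 1 | 1 || 0 | 0
0 | 1 | 1 | 0 || 0 | 0
0 | 1 | 0 | 1 || 1 | 1
0 | 1 | 0 | 0 || 0 | 0
0 | 0 | 1 | 1 || 0 | 0
0 | 0 | 1 | 0 || 0 | 0
0 | 0 | 0 | 1 || 1 | 1
0 | 0 | 0 | 0 || 1 | 1
The columns for φ and ψ agree on every row, so they are logically equivalent.

equivalent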